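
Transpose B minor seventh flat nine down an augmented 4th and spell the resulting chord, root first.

F, Ab, C, Eb, Gb

Transposed root: B → F (augmented 4th down). So we spell F minor seventh flat nine:
F — root
Ab — minor 3rd
C — perfect 5th
Eb — minor 7th
Gb — minor 9th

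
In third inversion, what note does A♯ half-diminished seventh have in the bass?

G#

A♯ half-diminished seventh = A#–C#–E–G#. Third inversion → seventh in the bass = G#.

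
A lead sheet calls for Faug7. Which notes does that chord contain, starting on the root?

Faug7: augmented seventh on F.
F — root
A — major 3rd
C# — augmented 5th
Eb — minor 7th

F, A, C#, Eb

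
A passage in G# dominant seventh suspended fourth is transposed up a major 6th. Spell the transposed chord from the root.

E♯ – A♯ – B♯ – D♯

A major 6th up from G♯ is E♯, so the new chord is E♯ dominant seventh suspended fourth.
root → E♯
4th (perfect 4th) → A♯
5th (perfect 5th) → B♯
7th (minor 7th) → D♯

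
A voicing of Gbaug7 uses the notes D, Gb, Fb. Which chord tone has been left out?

Bb

Gbaug7 = Gb, Bb, D, Fb. The voicing lacks the 3rd (major 3rd), Bb.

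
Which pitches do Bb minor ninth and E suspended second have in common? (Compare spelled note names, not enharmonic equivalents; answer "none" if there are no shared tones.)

none

Bb minor ninth = B-flat, D-flat, F, A-flat, C.
E suspended second = E, F-sharp, B.
Shared: none.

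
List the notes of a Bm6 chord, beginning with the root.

Bm6 is a minor sixth built on B.
- root: B
- minor 3rd: D
- perfect 5th: F#
- major 6th: G#

B, D, F#, G#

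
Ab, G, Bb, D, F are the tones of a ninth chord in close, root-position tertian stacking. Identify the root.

G

Arranged so that each adjacent pair is a third by letter name: G – Bb – D – F – Ab.
The bottom of that stack, G, is the root (this is G minor seventh flat nine).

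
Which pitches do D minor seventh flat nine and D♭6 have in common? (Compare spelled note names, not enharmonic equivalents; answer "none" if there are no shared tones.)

D minor seventh flat nine: D F A C Eb
D♭6: Db F Ab Bb
Common to both → F.

F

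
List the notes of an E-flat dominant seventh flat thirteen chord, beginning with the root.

Eb G Bb Db Cb

E-flat dominant seventh flat thirteen is a dominant seventh flat thirteen built on Eb.
root → Eb
3rd (major 3rd) → G
5th (perfect 5th) → Bb
7th (minor 7th) → Db
13th (minor 13th) → Cb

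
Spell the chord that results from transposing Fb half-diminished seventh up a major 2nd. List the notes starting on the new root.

A major 2nd up from F-flat is G-flat, so the new chord is G-flat half-diminished seventh.
root → G-flat
3rd (minor 3rd) → B-double-flat
5th (diminished 5th) → D-double-flat
7th (minor 7th) → F-flat

G-flat B-double-flat D-double-flat F-flat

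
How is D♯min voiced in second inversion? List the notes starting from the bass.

D♯min = D#–F#–A#; second inversion → fifth (A#) lowest.

A# D# F#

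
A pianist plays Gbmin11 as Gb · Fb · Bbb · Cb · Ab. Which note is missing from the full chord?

Db

The full Gbmin11 chord is Gb, Bbb, Db, Fb, Ab, Cb.
Comparing with the voicing, the perfect 5th (5th) — Db — is absent.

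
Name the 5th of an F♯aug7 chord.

Root of F♯aug7 = F♯. The 5th is an augmented 5th: F♯ up an augmented 5th → C𝄪.

C𝄪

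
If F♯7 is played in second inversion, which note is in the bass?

C#

F♯7 = F#–A#–C#–E. Second inversion → fifth in the bass = C#.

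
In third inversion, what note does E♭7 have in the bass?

E♭7 = Eb–G–Bb–Db. Third inversion → seventh in the bass = Db.

Db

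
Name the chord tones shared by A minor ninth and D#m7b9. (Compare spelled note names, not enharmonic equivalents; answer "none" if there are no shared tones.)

E

A minor ninth = A, C, E, G, B.
D#m7b9 = D#, F#, A#, C#, E.
Shared: E.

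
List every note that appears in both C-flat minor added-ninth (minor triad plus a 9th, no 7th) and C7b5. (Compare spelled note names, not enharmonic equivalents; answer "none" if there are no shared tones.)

C-flat minor added-ninth: Cb Ebb Gb Db
C7b5: C E Gb Bb
Common to both → Gb.

Gb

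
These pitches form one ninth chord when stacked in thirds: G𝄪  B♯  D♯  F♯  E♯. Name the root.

E♯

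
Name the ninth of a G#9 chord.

A#

Root of G#9 = G#. The 9th is a major 9th: G# up a major 9th → A#.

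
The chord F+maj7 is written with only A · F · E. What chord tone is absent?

F+maj7 = F, A, C♯, E. The voicing lacks the 5th (augmented 5th), C♯.

C♯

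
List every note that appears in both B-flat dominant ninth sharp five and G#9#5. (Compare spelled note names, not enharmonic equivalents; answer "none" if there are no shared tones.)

B-flat dominant ninth sharp five: Bb D F# Ab C
G#9#5: G# B# D## F# A#
Common to both → F#.

F#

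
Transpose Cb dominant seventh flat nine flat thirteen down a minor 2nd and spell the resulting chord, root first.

A minor 2nd down from C♭ is B♭, so the new chord is B♭ dominant seventh flat nine flat thirteen.
B♭ — root
D — major 3rd
F — perfect 5th
A♭ — minor 7th
C♭ — minor 9th
G♭ — minor 13th

B♭  D  F  A♭  C♭  G♭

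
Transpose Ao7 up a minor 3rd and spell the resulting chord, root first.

C Eb Gb Bbb

A up a minor 3rd → C. New chord: C diminished seventh.
- root: C
- minor 3rd: Eb
- diminished 5th: Gb
- diminished 7th: Bbb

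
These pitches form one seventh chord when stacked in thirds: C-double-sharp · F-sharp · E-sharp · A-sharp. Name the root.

F-sharp

Arranged so that each adjacent pair is a third by letter name: F-sharp – A-sharp – C-double-sharp – E-sharp.
The bottom of that stack, F-sharp, is the root (this is F-sharp augmented major seventh).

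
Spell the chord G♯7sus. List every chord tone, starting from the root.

G♯7sus: dominant seventh suspended fourth on G♯.
- root: G♯
- perfect 4th: C♯
- perfect 5th: D♯
- minor 7th: F♯

G♯ – C♯ – D♯ – F♯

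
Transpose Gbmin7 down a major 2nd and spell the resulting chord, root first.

Fb Abb Cb Ebb

A major 2nd down from Gb is Fb, so the new chord is Fb minor seventh.
Root: Fb
Minor 3rd (3rd): Abb
Perfect 5th (5th): Cb
Minor 7th (7th): Ebb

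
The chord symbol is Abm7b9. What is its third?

Cb

Abm7b9 is built on Ab; its 3rd is a minor 3rd above the root.
A third above A uses the letter C, and the minor 3rd above Ab is Cb.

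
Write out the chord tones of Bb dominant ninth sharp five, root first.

B-flat – D – F-sharp – A-flat – C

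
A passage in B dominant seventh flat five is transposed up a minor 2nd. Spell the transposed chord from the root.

C  E  Gb  Bb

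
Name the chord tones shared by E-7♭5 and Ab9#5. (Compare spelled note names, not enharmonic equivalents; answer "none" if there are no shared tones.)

E, B♭

E-7♭5 = E, G, B♭, D.
Ab9#5 = A♭, C, E, G♭, B♭.
Shared: E, B♭.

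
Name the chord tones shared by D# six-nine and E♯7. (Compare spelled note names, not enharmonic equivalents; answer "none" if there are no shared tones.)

D#  B#  E#

D# six-nine: D# F## A# B# E#
E♯7: E# G## B# D#
Common to both → D#, B#, E#.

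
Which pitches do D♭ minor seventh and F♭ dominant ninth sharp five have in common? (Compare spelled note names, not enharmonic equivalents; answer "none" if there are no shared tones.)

F-flat – A-flat

D♭ minor seventh = D-flat, F-flat, A-flat, C-flat.
F♭ dominant ninth sharp five = F-flat, A-flat, C, E-double-flat, G-flat.
Shared: F-flat, A-flat.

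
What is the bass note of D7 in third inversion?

C

D7 = D–F#–A–C. Third inversion → seventh in the bass = C.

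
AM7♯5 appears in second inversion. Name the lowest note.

E#

AM7♯5 = A–C#–E#–G#. Second inversion → fifth in the bass = E#.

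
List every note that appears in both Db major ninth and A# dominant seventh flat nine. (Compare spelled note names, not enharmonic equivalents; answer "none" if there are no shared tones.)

none

Db major ninth = D-flat, F, A-flat, C, E-flat.
A# dominant seventh flat nine = A-sharp, C-double-sharp, E-sharp, G-sharp, B.
Shared: none.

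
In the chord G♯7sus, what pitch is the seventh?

F#

G♯7sus is built on G#; its 7th is a minor 7th above the root.
A seventh above G uses the letter F, and the minor 7th above G# is F#.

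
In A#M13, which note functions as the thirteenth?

F##

A#M13 is built on A#; its 13th is a major 13th above the root.
A sixth above A uses the letter F, and the major 13th above A# is F##.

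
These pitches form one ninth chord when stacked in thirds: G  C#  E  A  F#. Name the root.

Arranged so that each adjacent pair is a third by letter name: F# – A – C# – E – G.
The bottom of that stack, F#, is the root (this is F# minor seventh flat nine).

F#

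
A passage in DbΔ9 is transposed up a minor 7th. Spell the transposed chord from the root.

Cb – Eb – Gb – Bb – Db

Transposed root: Db → Cb (minor 7th up). So we spell Cb major ninth:
- root: Cb
- major 3rd: Eb
- perfect 5th: Gb
- major 7th: Bb
- major 9th: Db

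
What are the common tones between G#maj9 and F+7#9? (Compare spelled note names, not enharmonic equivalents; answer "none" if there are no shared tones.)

G#maj9: G# B# D# F## A#
F+7#9: F A C# Eb G#
Common to both → G#.

G#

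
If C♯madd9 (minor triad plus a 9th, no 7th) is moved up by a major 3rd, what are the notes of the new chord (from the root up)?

E#, G#, B#, F##

C# up a major 3rd → E#. New chord: E# minor added-ninth.
Root: E#
Minor 3rd (3rd): G#
Perfect 5th (5th): B#
Major 9th (9th): F##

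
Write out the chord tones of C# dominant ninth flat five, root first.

C# dominant ninth flat five: dominant ninth flat five on C-sharp.
root → C-sharp
3rd (major 3rd) → E-sharp
5th (diminished 5th) → G
7th (minor 7th) → B
9th (major 9th) → D-sharp

C-sharp, E-sharp, G, B, D-sharp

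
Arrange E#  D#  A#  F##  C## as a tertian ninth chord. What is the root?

Stacking in thirds gives D# – F## – A# – C## – E#, so D# is the root — D# major ninth.

D#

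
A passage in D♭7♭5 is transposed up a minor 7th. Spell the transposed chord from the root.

Cb  Eb  Gbb  Bbb

Db up a minor 7th → Cb. New chord: Cb dominant seventh flat five.
- root: Cb
- major 3rd: Eb
- diminished 5th: Gbb
- minor 7th: Bbb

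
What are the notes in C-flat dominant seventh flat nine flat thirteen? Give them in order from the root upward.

C-flat dominant seventh flat nine flat thirteen is a dominant seventh flat nine flat thirteen built on C-flat.
Root: C-flat
Major 3rd (3rd): E-flat
Perfect 5th (5th): G-flat
Minor 7th (7th): B-double-flat
Minor 9th (9th): D-double-flat
Minor 13th (13th): A-double-flat

C-flat, E-flat, G-flat, B-double-flat, D-double-flat, A-double-flat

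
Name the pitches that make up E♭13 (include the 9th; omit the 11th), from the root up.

E♭, G, B♭, D♭, F, C

E♭13: dominant thirteenth on E♭.
root → E♭
3rd (major 3rd) → G
5th (perfect 5th) → B♭
7th (minor 7th) → D♭
9th (major 9th) → F
13th (major 13th) → C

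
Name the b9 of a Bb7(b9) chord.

Cb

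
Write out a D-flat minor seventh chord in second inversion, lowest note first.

D-flat minor seventh = D-flat–F-flat–A-flat–C-flat; second inversion → fifth (A-flat) lowest.

A-flat, C-flat, D-flat, F-flat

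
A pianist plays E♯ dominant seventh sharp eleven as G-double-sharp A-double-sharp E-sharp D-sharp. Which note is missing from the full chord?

E♯ dominant seventh sharp eleven = E-sharp, G-double-sharp, B-sharp, D-sharp, A-double-sharp. The voicing lacks the 5th (perfect 5th), B-sharp.

B-sharp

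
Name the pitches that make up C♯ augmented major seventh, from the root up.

C♯ augmented major seventh is an augmented major seventh built on C-sharp.
- root: C-sharp
- major 3rd: E-sharp
- augmented 5th: G-double-sharp
- major 7th: B-sharp

C-sharp E-sharp G-double-sharp B-sharp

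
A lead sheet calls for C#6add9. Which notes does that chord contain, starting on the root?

C# – E# – G# – A# – D#

C#6add9 is a six-nine built on C#.
C# — root
E# — major 3rd
G# — perfect 5th
A# — major 6th
D# — major 9th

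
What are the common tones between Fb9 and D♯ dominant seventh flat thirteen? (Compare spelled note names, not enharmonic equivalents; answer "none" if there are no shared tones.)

none

Fb9 = F♭, A♭, C♭, E𝄫, G♭.
D♯ dominant seventh flat thirteen = D♯, F𝄪, A♯, C♯, B.
Shared: none.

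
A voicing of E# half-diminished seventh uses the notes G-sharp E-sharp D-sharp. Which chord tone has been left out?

The full E# half-diminished seventh chord is E-sharp, G-sharp, B, D-sharp.
Comparing with the voicing, the diminished 5th (5th) — B — is absent.

B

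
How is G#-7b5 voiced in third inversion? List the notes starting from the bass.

G#-7b5 = G#–B–D–F#; third inversion → seventh (F#) lowest.

F# G# B D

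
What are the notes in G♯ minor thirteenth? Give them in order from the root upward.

Root G#, quality minor thirteenth:
G# — root
B — minor 3rd
D# — perfect 5th
F# — minor 7th
A# — major 9th
C# — perfect 11th
E# — major 13th

G# – B – D# – F# – A# – C# – E#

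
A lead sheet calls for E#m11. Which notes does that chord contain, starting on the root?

E# G# B# D# F## A#

Root E#, quality minor eleventh:
Root: E#
Minor 3rd (3rd): G#
Perfect 5th (5th): B#
Minor 7th (7th): D#
Major 9th (9th): F##
Perfect 11th (11th): A#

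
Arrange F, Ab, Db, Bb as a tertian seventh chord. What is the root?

Stacking in thirds gives Bb – Db – F – Ab, so Bb is the root — Bb minor seventh.

Bb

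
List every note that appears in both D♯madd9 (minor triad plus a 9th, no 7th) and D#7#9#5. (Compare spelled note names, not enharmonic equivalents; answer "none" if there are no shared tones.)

D♯

D♯madd9: D♯ F♯ A♯ E♯
D#7#9#5: D♯ F𝄪 A𝄪 C♯ E𝄪
Common to both → D♯.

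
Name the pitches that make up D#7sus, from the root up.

D# G# A# C#

D#7sus: dominant seventh suspended fourth on D#.
root → D#
4th (perfect 4th) → G#
5th (perfect 5th) → A#
7th (minor 7th) → C#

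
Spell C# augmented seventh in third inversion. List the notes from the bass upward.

C# augmented seventh = C♯–E♯–G𝄪–B; third inversion → seventh (B) lowest.

B C♯ E♯ G𝄪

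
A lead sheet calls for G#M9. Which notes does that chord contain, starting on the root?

G#M9: major ninth on G#.
G# — root
B# — major 3rd
D# — perfect 5th
F## — major 7th
A# — major 9th

G# B# D# F## A#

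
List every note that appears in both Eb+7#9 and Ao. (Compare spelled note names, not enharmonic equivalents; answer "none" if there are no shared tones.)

E♭

Eb+7#9 = E♭, G, B, D♭, F♯.
Ao = A, C, E♭.
Shared: E♭.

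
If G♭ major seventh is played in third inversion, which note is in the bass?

G♭ major seventh = Gb–Bb–Db–F. Third inversion → seventh in the bass = F.

F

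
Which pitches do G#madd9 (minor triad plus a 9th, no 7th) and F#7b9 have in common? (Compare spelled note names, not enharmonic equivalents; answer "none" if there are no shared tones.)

A#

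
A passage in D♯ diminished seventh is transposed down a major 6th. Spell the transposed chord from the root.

F♯  A  C  E♭

Transposed root: D♯ → F♯ (major 6th down). So we spell F♯ diminished seventh:
F♯ — root
A — minor 3rd
C — diminished 5th
E♭ — diminished 7th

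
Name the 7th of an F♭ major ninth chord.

F♭ major ninth is built on Fb; its 7th is a major 7th above the root.
A seventh above F uses the letter E, and the major 7th above Fb is Eb.

Eb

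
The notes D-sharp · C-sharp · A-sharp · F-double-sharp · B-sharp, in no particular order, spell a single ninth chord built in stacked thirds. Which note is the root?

B-sharp

Arranged so that each adjacent pair is a third by letter name: B-sharp – D-sharp – F-double-sharp – A-sharp – C-sharp.
The bottom of that stack, B-sharp, is the root (this is B-sharp minor seventh flat nine).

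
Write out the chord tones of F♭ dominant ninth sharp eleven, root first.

Root F-flat, quality dominant ninth sharp eleven:
Root: F-flat
Major 3rd (3rd): A-flat
Perfect 5th (5th): C-flat
Minor 7th (7th): E-double-flat
Major 9th (9th): G-flat
Augmented 11th (11th): B-flat

F-flat – A-flat – C-flat – E-double-flat – G-flat – B-flat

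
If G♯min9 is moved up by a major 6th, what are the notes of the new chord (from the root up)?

E# G# B# D# F##

A major 6th up from G# is E#, so the new chord is E# minor ninth.
Root: E#
Minor 3rd (3rd): G#
Perfect 5th (5th): B#
Minor 7th (7th): D#
Major 9th (9th): F##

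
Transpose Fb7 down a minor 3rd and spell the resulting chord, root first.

Db, F, Ab, Cb

A minor 3rd down from Fb is Db, so the new chord is Db dominant seventh.
root → Db
3rd (major 3rd) → F
5th (perfect 5th) → Ab
7th (minor 7th) → Cb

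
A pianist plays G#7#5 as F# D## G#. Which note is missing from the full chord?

B#

The full G#7#5 chord is G#, B#, D##, F#.
Comparing with the voicing, the major 3rd (3rd) — B# — is absent.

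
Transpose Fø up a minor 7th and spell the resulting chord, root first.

Transposed root: F → Eb (minor 7th up). So we spell Eb half-diminished seventh:
Root: Eb
Minor 3rd (3rd): Gb
Diminished 5th (5th): Bbb
Minor 7th (7th): Db

Eb, Gb, Bbb, Db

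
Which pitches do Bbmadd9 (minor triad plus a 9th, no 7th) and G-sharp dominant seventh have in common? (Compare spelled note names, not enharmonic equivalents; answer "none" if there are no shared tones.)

Bbmadd9 = Bb, Db, F, C.
G-sharp dominant seventh = G#, B#, D#, F#.
Shared: none.

none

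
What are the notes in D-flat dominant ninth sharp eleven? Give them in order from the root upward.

D-flat  F  A-flat  C-flat  E-flat  G

D-flat dominant ninth sharp eleven: dominant ninth sharp eleven on D-flat.
- root: D-flat
- major 3rd: F
- perfect 5th: A-flat
- minor 7th: C-flat
- major 9th: E-flat
- augmented 11th: G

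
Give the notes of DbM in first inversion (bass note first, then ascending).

DbM = Db–F–Ab; first inversion → third (F) lowest.

F – Ab – Db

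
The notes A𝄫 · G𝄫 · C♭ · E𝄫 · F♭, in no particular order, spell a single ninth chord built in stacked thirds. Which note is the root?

Stacking in thirds gives F♭ – A𝄫 – C♭ – E𝄫 – G𝄫, so F♭ is the root — F♭ minor seventh flat nine.

F♭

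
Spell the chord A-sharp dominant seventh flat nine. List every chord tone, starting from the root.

Root A♯, quality dominant seventh flat nine:
- root: A♯
- major 3rd: C𝄪
- perfect 5th: E♯
- minor 7th: G♯
- minor 9th: B

A♯, C𝄪, E♯, G♯, B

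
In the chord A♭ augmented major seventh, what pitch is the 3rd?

Root of A♭ augmented major seventh = A♭. The 3rd is a major 3rd: A♭ up a major 3rd → C.

C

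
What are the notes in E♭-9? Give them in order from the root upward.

Root Eb, quality minor ninth:
root → Eb
3rd (minor 3rd) → Gb
5th (perfect 5th) → Bb
7th (minor 7th) → Db
9th (major 9th) → F

Eb, Gb, Bb, Db, F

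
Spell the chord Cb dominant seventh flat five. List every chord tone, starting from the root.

Root Cb, quality dominant seventh flat five:
root → Cb
3rd (major 3rd) → Eb
5th (diminished 5th) → Gbb
7th (minor 7th) → Bbb

Cb – Eb – Gbb – Bbb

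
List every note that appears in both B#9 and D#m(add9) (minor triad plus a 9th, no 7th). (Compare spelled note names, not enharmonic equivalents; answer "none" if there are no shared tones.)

B#9: B# D## F## A# C##
D#m(add9): D# F# A# E#
Common to both → A#.

A#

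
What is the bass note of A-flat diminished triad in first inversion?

Cb

A-flat diminished triad = Ab–Cb–Ebb. First inversion → third in the bass = Cb.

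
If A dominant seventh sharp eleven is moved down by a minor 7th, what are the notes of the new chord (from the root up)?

B, D♯, F♯, A, E♯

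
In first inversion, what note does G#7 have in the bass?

B♯

G#7 in root position is G♯–B♯–D♯–F♯.
First inversion places the third in the bass, which is B♯.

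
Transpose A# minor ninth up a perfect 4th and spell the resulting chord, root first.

D#  F#  A#  C#  E#

A# up a perfect 4th → D#. New chord: D# minor ninth.
root → D#
3rd (minor 3rd) → F#
5th (perfect 5th) → A#
7th (minor 7th) → C#
9th (major 9th) → E#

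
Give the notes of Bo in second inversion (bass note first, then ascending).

F, B, D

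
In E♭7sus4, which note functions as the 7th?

Root of E♭7sus4 = Eb. The 7th is a minor 7th: Eb up a minor 7th → Db.

Db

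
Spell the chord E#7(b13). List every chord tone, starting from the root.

E#7(b13) is a dominant seventh flat thirteen built on E♯.
E♯ — root
G𝄪 — major 3rd
B♯ — perfect 5th
D♯ — minor 7th
C♯ — minor 13th

E♯, G𝄪, B♯, D♯, C♯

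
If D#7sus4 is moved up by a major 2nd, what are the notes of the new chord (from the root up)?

E#  A#  B#  D#

A major 2nd up from D# is E#, so the new chord is E# dominant seventh suspended fourth.
E# — root
A# — perfect 4th
B# — perfect 5th
D# — minor 7th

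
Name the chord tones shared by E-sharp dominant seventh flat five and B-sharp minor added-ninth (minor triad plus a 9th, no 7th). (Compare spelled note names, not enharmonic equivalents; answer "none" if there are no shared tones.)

E-sharp dominant seventh flat five = E-sharp, G-double-sharp, B, D-sharp.
B-sharp minor added-ninth = B-sharp, D-sharp, F-double-sharp, C-double-sharp.
Shared: D-sharp.

D-sharp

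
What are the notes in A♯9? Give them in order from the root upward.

A# C## E# G# B#

Root A#, quality dominant ninth:
- root: A#
- major 3rd: C##
- perfect 5th: E#
- minor 7th: G#
- major 9th: B#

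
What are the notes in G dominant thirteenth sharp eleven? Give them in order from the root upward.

G dominant thirteenth sharp eleven is a dominant thirteenth sharp eleven built on G.
G — root
B — major 3rd
D — perfect 5th
F — minor 7th
A — major 9th
C-sharp — augmented 11th
E — major 13th

G, B, D, F, A, C-sharp, E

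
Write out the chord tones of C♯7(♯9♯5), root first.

C# – E# – G## – B – D##

Root C#, quality dominant seventh sharp nine sharp five:
root → C#
3rd (major 3rd) → E#
5th (augmented 5th) → G##
7th (minor 7th) → B
9th (augmented 9th) → D##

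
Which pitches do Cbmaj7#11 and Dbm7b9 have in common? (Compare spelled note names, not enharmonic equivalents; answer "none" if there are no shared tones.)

Cb

Cbmaj7#11 = Cb, Eb, Gb, Bb, F.
Dbm7b9 = Db, Fb, Ab, Cb, Ebb.
Shared: Cb.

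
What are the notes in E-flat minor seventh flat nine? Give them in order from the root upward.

E-flat minor seventh flat nine is a minor seventh flat nine built on E-flat.
root → E-flat
3rd (minor 3rd) → G-flat
5th (perfect 5th) → B-flat
7th (minor 7th) → D-flat
9th (minor 9th) → F-flat

E-flat, G-flat, B-flat, D-flat, F-flat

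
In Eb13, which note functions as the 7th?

Eb13 is built on E♭; its 7th is a minor 7th above the root.
A seventh above E uses the letter D, and the minor 7th above E♭ is D♭.

D♭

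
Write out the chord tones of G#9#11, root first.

Root G♯, quality dominant ninth sharp eleven:
G♯ — root
B♯ — major 3rd
D♯ — perfect 5th
F♯ — minor 7th
A♯ — major 9th
C𝄪 — augmented 11th

G♯ B♯ D♯ F♯ A♯ C𝄪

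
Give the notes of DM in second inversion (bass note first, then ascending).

In root position, DM is D–F#–A.
Second inversion puts the fifth (A) in the bass.

A – D – F#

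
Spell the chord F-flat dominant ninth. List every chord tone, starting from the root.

F-flat, A-flat, C-flat, E-double-flat, G-flat

Root F-flat, quality dominant ninth:
root → F-flat
3rd (major 3rd) → A-flat
5th (perfect 5th) → C-flat
7th (minor 7th) → E-double-flat
9th (major 9th) → G-flat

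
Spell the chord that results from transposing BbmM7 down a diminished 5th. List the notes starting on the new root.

Transposed root: Bb → E (diminished 5th down). So we spell E minor-major seventh:
- root: E
- minor 3rd: G
- perfect 5th: B
- major 7th: D#

E, G, B, D#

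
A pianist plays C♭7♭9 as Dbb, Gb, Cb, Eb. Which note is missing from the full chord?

Bbb

C♭7♭9 = Cb, Eb, Gb, Bbb, Dbb. The voicing lacks the 7th (minor 7th), Bbb.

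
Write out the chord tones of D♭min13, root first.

D♭min13: minor thirteenth on Db.
Db — root
Fb — minor 3rd
Ab — perfect 5th
Cb — minor 7th
Eb — major 9th
Gb — perfect 11th
Bb — major 13th

Db, Fb, Ab, Cb, Eb, Gb, Bb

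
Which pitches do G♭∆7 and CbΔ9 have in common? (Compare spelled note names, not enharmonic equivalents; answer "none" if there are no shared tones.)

G♭∆7 = Gb, Bb, Db, F.
CbΔ9 = Cb, Eb, Gb, Bb, Db.
Shared: Gb, Bb, Db.

Gb – Bb – Db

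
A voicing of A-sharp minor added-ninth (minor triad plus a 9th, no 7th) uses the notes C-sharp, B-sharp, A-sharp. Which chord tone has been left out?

A-sharp minor added-ninth = A-sharp, C-sharp, E-sharp, B-sharp. The voicing lacks the 5th (perfect 5th), E-sharp.

E-sharp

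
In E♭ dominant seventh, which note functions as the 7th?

E♭ dominant seventh is built on Eb; its 7th is a minor 7th above the root.
A seventh above E uses the letter D, and the minor 7th above Eb is Db.

Db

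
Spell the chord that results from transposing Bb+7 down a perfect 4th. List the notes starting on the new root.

Transposed root: B♭ → F (perfect 4th down). So we spell F augmented seventh:
Root: F
Major 3rd (3rd): A
Augmented 5th (5th): C♯
Minor 7th (7th): E♭

F  A  C♯  E♭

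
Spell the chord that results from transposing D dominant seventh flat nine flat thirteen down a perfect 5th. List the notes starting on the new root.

G B D F Ab Eb

Transposed root: D → G (perfect 5th down). So we spell G dominant seventh flat nine flat thirteen:
- root: G
- major 3rd: B
- perfect 5th: D
- minor 7th: F
- minor 9th: Ab
- minor 13th: Eb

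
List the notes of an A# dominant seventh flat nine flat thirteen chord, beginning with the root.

A# – C## – E# – G# – B – F#

Root A#, quality dominant seventh flat nine flat thirteen:
Root: A#
Major 3rd (3rd): C##
Perfect 5th (5th): E#
Minor 7th (7th): G#
Minor 9th (9th): B
Minor 13th (13th): F#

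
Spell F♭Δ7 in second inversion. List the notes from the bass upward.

F♭Δ7 = Fb–Ab–Cb–Eb; second inversion → fifth (Cb) lowest.

Cb, Eb, Fb, Ab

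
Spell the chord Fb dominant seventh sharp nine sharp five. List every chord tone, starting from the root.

Fb dominant seventh sharp nine sharp five: dominant seventh sharp nine sharp five on F-flat.
- root: F-flat
- major 3rd: A-flat
- augmented 5th: C
- minor 7th: E-double-flat
- augmented 9th: G

F-flat – A-flat – C – E-double-flat – G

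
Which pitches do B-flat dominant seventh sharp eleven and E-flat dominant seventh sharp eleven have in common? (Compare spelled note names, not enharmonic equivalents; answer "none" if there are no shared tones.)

B-flat dominant seventh sharp eleven: B-flat D F A-flat E
E-flat dominant seventh sharp eleven: E-flat G B-flat D-flat A
Common to both → B-flat.

B-flat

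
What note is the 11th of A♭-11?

Root of A♭-11 = A♭. The 11th is a perfect 11th: A♭ up a perfect 11th → D♭.

D♭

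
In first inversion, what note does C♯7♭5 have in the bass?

E♯

C♯7♭5 = C♯–E♯–G–B. First inversion → third in the bass = E♯.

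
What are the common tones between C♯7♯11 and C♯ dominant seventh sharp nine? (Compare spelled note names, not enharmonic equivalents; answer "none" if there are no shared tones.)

C# E# G# B

C♯7♯11: C# E# G# B F##
C♯ dominant seventh sharp nine: C# E# G# B D##
Common to both → C#, E#, G#, B.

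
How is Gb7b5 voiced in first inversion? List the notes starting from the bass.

Gb7b5 = Gb–Bb–Dbb–Fb; first inversion → third (Bb) lowest.

Bb, Dbb, Fb, Gb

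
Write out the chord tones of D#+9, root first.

D# – F## – A## – C# – E#

D#+9: dominant ninth sharp five on D#.
D# — root
F## — major 3rd
A## — augmented 5th
C# — minor 7th
E# — major 9th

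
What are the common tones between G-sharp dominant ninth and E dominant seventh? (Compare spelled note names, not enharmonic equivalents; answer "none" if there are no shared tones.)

G-sharp dominant ninth = G-sharp, B-sharp, D-sharp, F-sharp, A-sharp.
E dominant seventh = E, G-sharp, B, D.
Shared: G-sharp.

G-sharp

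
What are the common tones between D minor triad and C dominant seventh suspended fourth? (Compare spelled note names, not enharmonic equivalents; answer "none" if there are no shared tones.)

D minor triad: D F A
C dominant seventh suspended fourth: C F G B-flat
Common to both → F.

F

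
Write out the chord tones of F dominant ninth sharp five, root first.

F dominant ninth sharp five: dominant ninth sharp five on F.
Root: F
Major 3rd (3rd): A
Augmented 5th (5th): C-sharp
Minor 7th (7th): E-flat
Major 9th (9th): G

F A C-sharp E-flat G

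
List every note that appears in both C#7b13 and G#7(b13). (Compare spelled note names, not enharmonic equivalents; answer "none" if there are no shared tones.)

G#

C#7b13 = C#, E#, G#, B, A.
G#7(b13) = G#, B#, D#, F#, E.
Shared: G#.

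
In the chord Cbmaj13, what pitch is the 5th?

Root of Cbmaj13 = Cb. The 5th is a perfect 5th: Cb up a perfect 5th → Gb.

Gb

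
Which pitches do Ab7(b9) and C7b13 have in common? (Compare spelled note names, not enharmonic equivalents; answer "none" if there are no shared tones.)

Ab7(b9) = Ab, C, Eb, Gb, Bbb.
C7b13 = C, E, G, Bb, Ab.
Shared: Ab, C.

Ab C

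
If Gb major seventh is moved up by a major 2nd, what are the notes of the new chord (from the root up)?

Transposed root: G-flat → A-flat (major 2nd up). So we spell A-flat major seventh:
root → A-flat
3rd (major 3rd) → C
5th (perfect 5th) → E-flat
7th (major 7th) → G

A-flat, C, E-flat, G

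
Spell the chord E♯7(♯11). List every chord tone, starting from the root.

Root E#, quality dominant seventh sharp eleven:
- root: E#
- major 3rd: G##
- perfect 5th: B#
- minor 7th: D#
- augmented 11th: A##

E#  G##  B#  D#  A##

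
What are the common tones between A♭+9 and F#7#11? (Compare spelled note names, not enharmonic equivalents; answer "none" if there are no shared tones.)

A♭+9 = Ab, C, E, Gb, Bb.
F#7#11 = F#, A#, C#, E, B#.
Shared: E.

E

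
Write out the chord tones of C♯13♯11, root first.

C♯13♯11 is a dominant thirteenth sharp eleven built on C♯.
- root: C♯
- major 3rd: E♯
- perfect 5th: G♯
- minor 7th: B
- major 9th: D♯
- augmented 11th: F𝄪
- major 13th: A♯

C♯  E♯  G♯  B  D♯  F𝄪  A♯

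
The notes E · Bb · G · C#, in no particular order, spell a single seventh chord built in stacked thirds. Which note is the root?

C#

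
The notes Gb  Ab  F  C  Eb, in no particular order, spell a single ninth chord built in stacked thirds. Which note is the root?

F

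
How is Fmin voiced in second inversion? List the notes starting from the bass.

C – F – A♭

In root position, Fmin is F–A♭–C.
Second inversion puts the fifth (C) in the bass.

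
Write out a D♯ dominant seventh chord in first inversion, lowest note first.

In root position, D♯ dominant seventh is D♯–F𝄪–A♯–C♯.
First inversion puts the third (F𝄪) in the bass.

F𝄪 – A♯ – C♯ – D♯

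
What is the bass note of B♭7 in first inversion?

B♭7 in root position is Bb–D–F–Ab.
First inversion places the third in the bass, which is D.

D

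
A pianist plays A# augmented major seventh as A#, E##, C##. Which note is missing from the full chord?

G##

The full A# augmented major seventh chord is A#, C##, E##, G##.
Comparing with the voicing, the major 7th (7th) — G## — is absent.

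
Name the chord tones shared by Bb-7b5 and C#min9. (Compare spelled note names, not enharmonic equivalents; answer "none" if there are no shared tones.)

none

Bb-7b5 = Bb, Db, Fb, Ab.
C#min9 = C#, E, G#, B, D#.
Shared: none.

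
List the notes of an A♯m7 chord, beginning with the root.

A#, C#, E#, G#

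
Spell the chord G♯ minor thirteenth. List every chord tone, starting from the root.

G#  B  D#  F#  A#  C#  E#

G♯ minor thirteenth is a minor thirteenth built on G#.
Root: G#
Minor 3rd (3rd): B
Perfect 5th (5th): D#
Minor 7th (7th): F#
Major 9th (9th): A#
Perfect 11th (11th): C#
Major 13th (13th): E#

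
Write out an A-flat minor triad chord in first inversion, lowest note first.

A-flat minor triad = A-flat–C-flat–E-flat; first inversion → third (C-flat) lowest.

C-flat  E-flat  A-flat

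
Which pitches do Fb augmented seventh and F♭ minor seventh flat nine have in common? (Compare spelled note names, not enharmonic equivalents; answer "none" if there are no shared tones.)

Fb augmented seventh = F-flat, A-flat, C, E-double-flat.
F♭ minor seventh flat nine = F-flat, A-double-flat, C-flat, E-double-flat, G-double-flat.
Shared: F-flat, E-double-flat.

F-flat, E-double-flat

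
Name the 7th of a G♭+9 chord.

Root of G♭+9 = G♭. The 7th is a minor 7th: G♭ up a minor 7th → F♭.

F♭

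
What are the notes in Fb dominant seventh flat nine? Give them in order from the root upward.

Fb dominant seventh flat nine: dominant seventh flat nine on Fb.
root → Fb
3rd (major 3rd) → Ab
5th (perfect 5th) → Cb
7th (minor 7th) → Ebb
9th (minor 9th) → Gbb

Fb Ab Cb Ebb Gbb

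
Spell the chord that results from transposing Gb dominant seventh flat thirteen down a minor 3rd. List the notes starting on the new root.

Transposed root: G♭ → E♭ (minor 3rd down). So we spell E♭ dominant seventh flat thirteen:
E♭ — root
G — major 3rd
B♭ — perfect 5th
D♭ — minor 7th
C♭ — minor 13th

E♭ G B♭ D♭ C♭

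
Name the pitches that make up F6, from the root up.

F6 is a major sixth built on F.
- root: F
- major 3rd: A
- perfect 5th: C
- major 6th: D

F, A, C, D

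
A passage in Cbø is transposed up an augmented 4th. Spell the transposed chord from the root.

An augmented 4th up from Cb is F, so the new chord is F half-diminished seventh.
F — root
Ab — minor 3rd
Cb — diminished 5th
Eb — minor 7th

F, Ab, Cb, Eb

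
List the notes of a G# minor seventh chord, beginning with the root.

Root G#, quality minor seventh:
Root: G#
Minor 3rd (3rd): B
Perfect 5th (5th): D#
Minor 7th (7th): F#

G#, B, D#, F#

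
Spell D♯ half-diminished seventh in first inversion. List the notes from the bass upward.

F-sharp A C-sharp D-sharp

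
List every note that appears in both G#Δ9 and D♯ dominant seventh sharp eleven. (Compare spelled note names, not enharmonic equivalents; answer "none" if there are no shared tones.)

D♯ – F𝄪 – A♯

G#Δ9: G♯ B♯ D♯ F𝄪 A♯
D♯ dominant seventh sharp eleven: D♯ F𝄪 A♯ C♯ G𝄪
Common to both → D♯, F𝄪, A♯.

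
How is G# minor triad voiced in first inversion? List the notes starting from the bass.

B  D-sharp  G-sharp

G# minor triad = G-sharp–B–D-sharp; first inversion → third (B) lowest.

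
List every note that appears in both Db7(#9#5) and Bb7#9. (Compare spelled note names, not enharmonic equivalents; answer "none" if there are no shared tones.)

Db7(#9#5) = Db, F, A, Cb, E.
Bb7#9 = Bb, D, F, Ab, C#.
Shared: F.

F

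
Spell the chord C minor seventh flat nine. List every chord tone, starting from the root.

C, Eb, G, Bb, Db

C minor seventh flat nine: minor seventh flat nine on C.
root → C
3rd (minor 3rd) → Eb
5th (perfect 5th) → G
7th (minor 7th) → Bb
9th (minor 9th) → Db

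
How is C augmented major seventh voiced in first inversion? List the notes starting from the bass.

E G♯ B C

In root position, C augmented major seventh is C–E–G♯–B.
First inversion puts the third (E) in the bass.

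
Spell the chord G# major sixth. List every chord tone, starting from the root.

G# major sixth: major sixth on G-sharp.
Root: G-sharp
Major 3rd (3rd): B-sharp
Perfect 5th (5th): D-sharp
Major 6th (6th): E-sharp

G-sharp, B-sharp, D-sharp, E-sharp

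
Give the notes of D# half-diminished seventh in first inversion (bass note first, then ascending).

F-sharp A C-sharp D-sharp

D# half-diminished seventh = D-sharp–F-sharp–A–C-sharp; first inversion → third (F-sharp) lowest.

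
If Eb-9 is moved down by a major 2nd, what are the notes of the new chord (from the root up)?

Transposed root: Eb → Db (major 2nd down). So we spell Db minor ninth:
Db — root
Fb — minor 3rd
Ab — perfect 5th
Cb — minor 7th
Eb — major 9th

Db  Fb  Ab  Cb  Eb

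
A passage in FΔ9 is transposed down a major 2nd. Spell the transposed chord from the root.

E♭, G, B♭, D, F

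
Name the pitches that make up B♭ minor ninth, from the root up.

B-flat – D-flat – F – A-flat – C

Root B-flat, quality minor ninth:
B-flat — root
D-flat — minor 3rd
F — perfect 5th
A-flat — minor 7th
C — major 9th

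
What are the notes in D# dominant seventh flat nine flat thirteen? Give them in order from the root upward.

D# dominant seventh flat nine flat thirteen: dominant seventh flat nine flat thirteen on D♯.
D♯ — root
F𝄪 — major 3rd
A♯ — perfect 5th
C♯ — minor 7th
E — minor 9th
B — minor 13th

D♯ F𝄪 A♯ C♯ E B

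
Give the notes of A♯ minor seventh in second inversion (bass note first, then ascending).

E♯  G♯  A♯  C♯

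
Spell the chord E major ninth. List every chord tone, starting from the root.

E  G-sharp  B  D-sharp  F-sharp

E major ninth: major ninth on E.
root → E
3rd (major 3rd) → G-sharp
5th (perfect 5th) → B
7th (major 7th) → D-sharp
9th (major 9th) → F-sharp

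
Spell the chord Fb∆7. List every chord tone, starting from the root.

Fb  Ab  Cb  Eb

Root Fb, quality major seventh:
Fb — root
Ab — major 3rd
Cb — perfect 5th
Eb — major 7th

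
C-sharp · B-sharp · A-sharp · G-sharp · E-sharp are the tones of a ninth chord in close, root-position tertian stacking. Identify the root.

A-sharp

Stacking in thirds gives A-sharp – C-sharp – E-sharp – G-sharp – B-sharp, so A-sharp is the root — A-sharp minor ninth.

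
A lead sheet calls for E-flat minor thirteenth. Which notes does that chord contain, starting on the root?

E-flat minor thirteenth is a minor thirteenth built on Eb.
root → Eb
3rd (minor 3rd) → Gb
5th (perfect 5th) → Bb
7th (minor 7th) → Db
9th (major 9th) → F
11th (perfect 11th) → Ab
13th (major 13th) → C

Eb, Gb, Bb, Db, F, Ab, C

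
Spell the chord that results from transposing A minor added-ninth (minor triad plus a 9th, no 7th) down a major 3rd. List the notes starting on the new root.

A down a major 3rd → F. New chord: F minor added-ninth.
root → F
3rd (minor 3rd) → A-flat
5th (perfect 5th) → C
9th (major 9th) → G

F, A-flat, C, G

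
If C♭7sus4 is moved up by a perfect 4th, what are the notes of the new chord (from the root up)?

Fb, Bbb, Cb, Ebb

Cb up a perfect 4th → Fb. New chord: Fb dominant seventh suspended fourth.
Root: Fb
Perfect 4th (4th): Bbb
Perfect 5th (5th): Cb
Minor 7th (7th): Ebb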